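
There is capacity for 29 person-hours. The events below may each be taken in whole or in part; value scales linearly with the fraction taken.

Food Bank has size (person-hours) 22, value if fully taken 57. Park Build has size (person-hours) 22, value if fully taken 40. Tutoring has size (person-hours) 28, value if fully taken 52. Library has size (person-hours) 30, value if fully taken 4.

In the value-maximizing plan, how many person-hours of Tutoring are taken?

Sort by value density: Food Bank 57/22≈2.59, Tutoring 52/28≈1.86, Park Build 40/22≈1.82, Library 4/30≈0.133.
All 22 person-hours of Food Bank fit (value 57) ; 7 remain.
Fill the last 7 person-hours with part of Tutoring: 7/28 of it earns 13.

7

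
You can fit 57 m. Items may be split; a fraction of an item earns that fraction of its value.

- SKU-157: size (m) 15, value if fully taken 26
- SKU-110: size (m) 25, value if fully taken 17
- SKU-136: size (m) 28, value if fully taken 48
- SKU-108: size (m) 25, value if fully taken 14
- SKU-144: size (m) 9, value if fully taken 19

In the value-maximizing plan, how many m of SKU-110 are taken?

5

Rank by value-to-size ratio: SKU-144 19/9≈2.11, SKU-157 26/15≈1.73, SKU-136 48/28≈1.71, SKU-110 17/25≈0.68, SKU-108 14/25≈0.56.
All 9 m of SKU-144 fit (value 19) → 48 remain.
All 15 m of SKU-157 fit (value 26) → 33 remain.
SKU-136: take in full, 28 m for value 48 → 5 left.
5 m left: a 5/25 share of SKU-110 gives 17×5/25 = 3.4.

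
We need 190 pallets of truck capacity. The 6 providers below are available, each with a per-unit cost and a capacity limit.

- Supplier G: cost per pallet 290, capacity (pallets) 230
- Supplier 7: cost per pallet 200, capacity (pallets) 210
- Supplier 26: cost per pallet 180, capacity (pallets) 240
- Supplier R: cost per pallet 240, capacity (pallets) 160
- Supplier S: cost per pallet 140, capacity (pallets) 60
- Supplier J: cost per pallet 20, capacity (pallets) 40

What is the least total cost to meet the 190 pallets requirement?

Cheapest first:
Take 40 from Supplier J at 20 — need 150 more.
Supplier S (140): use full 60 — 90 pallets to go.
Supplier 26 (180): take the remaining 90 — done.
Supplier 7, Supplier R, Supplier G: unused.
Cost = 40×20 + 60×140 + 90×180 = 25400.

25400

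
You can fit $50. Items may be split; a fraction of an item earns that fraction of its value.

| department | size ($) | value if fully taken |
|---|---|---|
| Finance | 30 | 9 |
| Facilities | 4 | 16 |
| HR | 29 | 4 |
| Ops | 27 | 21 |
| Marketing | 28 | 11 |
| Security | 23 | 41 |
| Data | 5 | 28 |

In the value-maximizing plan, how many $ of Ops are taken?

18

Sort by value density: Data 28/5≈5.6, Facilities 16/4≈4, Security 41/23≈1.78, Ops 21/27≈0.778, Marketing 11/28≈0.393, Finance 9/30≈0.3, HR 4/29≈0.138.
All 5 $ of Data fit (value 28) — 45 remain.
Take all of Facilities (4 $, value 16) — 41 $ left.
Take all of Security (23 $, value 41) — 18 $ left.
Only 18 $ remain; take 18/27 of Ops for value 21×18/27 = 14.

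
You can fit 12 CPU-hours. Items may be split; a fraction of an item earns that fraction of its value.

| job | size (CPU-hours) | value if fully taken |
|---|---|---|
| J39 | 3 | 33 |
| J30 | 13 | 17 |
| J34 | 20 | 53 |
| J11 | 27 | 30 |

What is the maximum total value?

Best value per unit of size first: J39 33/3≈11, J34 53/20≈2.65, J30 17/13≈1.31, J11 30/27≈1.11.
Take all of J39 (3 CPU-hours, value 33) ; 9 CPU-hours left.
9 CPU-hours left: a 9/20 share of J34 gives 53×9/20 = 23.85.
Total value = 56.85.

56.85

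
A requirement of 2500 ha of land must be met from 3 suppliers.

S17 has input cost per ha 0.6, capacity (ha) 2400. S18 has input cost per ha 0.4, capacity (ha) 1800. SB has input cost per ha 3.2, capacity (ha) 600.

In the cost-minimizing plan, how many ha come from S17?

Fill from the cheapest supplier first.
S18 (0.4): use full 1800 ; 700 ha to go.
S17 at 0.6: take 700 of its 2400 ; requirement met.
SB: unused.

700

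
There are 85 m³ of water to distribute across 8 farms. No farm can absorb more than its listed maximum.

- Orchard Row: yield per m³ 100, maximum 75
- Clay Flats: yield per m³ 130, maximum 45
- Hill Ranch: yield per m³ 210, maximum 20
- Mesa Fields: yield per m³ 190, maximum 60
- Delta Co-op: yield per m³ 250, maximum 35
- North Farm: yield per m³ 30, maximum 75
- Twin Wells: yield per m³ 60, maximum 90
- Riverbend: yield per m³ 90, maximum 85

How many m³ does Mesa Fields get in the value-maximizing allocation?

30

Order the farms by yield per m³: Delta Co-op 250 > Hill Ranch 210 > Mesa Fields 190 > Clay Flats 130 > Orchard Row 100 > Riverbend 90 > Twin Wells 60 > North Farm 30.
Delta Co-op takes 35 to reach its cap of 35 ; 50 left.
Hill Ranch: +20 to 20 (cap) ; 30 left.
Only 30 left; Mesa Fields takes them to reach 30.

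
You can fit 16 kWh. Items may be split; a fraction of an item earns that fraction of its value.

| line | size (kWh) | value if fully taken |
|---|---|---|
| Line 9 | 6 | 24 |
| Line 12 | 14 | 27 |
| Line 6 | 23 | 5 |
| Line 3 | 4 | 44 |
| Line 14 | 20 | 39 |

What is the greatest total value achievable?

Sort by value density: Line 3 44/4≈11, Line 9 24/6≈4, Line 14 39/20≈1.95, Line 12 27/14≈1.93, Line 6 5/23≈0.217.
Take all of Line 3 (4 kWh, value 44) → 12 kWh left.
Take all of Line 9 (6 kWh, value 24) → 6 kWh left.
Only 6 kWh remain; take 6/20 of Line 14 for value 39×6/20 = 11.7.
Total value = 79.7.

79.7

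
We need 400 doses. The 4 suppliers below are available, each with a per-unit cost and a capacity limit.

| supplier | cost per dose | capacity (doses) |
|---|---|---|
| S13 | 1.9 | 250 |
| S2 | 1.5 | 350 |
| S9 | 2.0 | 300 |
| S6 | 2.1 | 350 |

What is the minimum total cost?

620

Cheapest first:
Take 350 from S2 at 1.5 → need 50 more.
Take 50 from S13 at 1.9 to finish.
S9, S6: unused.
Cost = 350×1.5 + 50×1.9 = 620.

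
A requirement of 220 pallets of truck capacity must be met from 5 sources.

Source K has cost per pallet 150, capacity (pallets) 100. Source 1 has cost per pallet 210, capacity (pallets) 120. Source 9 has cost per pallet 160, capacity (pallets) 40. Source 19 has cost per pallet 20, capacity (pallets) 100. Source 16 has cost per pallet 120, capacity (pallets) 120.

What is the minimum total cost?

16400

Cheapest first:
Source 19 (20): use full 100 → 120 pallets to go.
Take 120 from Source 16 at 120 → need 0 more.
Source K, Source 9, Source 1: unused.
Cost = 100×20 + 120×120 = 16400.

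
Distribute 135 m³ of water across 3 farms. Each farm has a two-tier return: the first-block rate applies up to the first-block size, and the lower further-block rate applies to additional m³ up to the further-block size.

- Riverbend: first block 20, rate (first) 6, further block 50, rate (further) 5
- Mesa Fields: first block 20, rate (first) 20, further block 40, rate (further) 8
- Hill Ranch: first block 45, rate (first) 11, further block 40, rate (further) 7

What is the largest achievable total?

1425

Order all 6 blocks by rate: Mesa Fields/first 20 > Hill Ranch/first 11 > Mesa Fields/second 8 > Hill Ranch/second 7 > Riverbend/first 6 > Riverbend/second 5.
Fill Mesa Fields first block (20 at 20) — 115 left.
Hill Ranch/first (11): +45 — 70 left.
Mesa Fields/second (8): +40 — 30 left.
Hill Ranch/second: +30 of 40 at 7; pool empty.
Total = 20×20 + 11×45 + 8×40 + 7×30 = 1425.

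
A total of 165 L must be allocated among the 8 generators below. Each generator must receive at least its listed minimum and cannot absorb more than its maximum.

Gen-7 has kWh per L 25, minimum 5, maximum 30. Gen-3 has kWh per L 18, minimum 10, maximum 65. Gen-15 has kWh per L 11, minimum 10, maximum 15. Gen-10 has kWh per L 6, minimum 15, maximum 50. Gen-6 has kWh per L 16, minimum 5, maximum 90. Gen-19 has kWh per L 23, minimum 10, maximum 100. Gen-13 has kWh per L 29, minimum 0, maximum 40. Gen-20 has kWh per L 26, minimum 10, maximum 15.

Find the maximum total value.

3680

Meeting every minimum uses 5+10+10+15+5+10+0+10 = 65 L, leaving 100.
Highest kWh per L first: Gen-13 29 > Gen-20 26 > Gen-7 25 > Gen-19 23 > Gen-3 18 > Gen-6 16 > Gen-15 11 > Gen-10 6.
Gen-13: +40 to 40 (cap) — 60 left.
Give Gen-20 5 more to hit its cap of 15 — 55 left.
Give Gen-7 25 more to hit its cap of 30 — 30 left.
Only 30 left; Gen-19 takes them to reach 40.
Total = 25×30 + 18×10 + 11×10 + 6×15 + 16×5 + 23×40 + 29×40 + 26×15 = 3680.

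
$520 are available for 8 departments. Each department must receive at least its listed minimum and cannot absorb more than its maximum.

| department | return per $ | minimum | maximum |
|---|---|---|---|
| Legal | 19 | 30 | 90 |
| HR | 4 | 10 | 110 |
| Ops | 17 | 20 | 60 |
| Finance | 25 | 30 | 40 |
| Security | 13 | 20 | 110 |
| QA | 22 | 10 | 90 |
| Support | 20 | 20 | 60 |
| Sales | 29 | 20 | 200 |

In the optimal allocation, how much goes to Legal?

80

Meeting every minimum uses 30+10+20+30+20+10+20+20 = 160 $, leaving 360.
Order the departments by return per $: Sales 29 > Finance 25 > QA 22 > Support 20 > Legal 19 > Ops 17 > Security 13 > HR 4.
Sales takes 180 more to reach its cap of 200 → 180 left.
Give Finance 10 more to hit its cap of 40 → 170 left.
QA takes 80 more to reach its cap of 90 → 90 left.
Give Support 40 more to hit its cap of 60 → 50 left.
Legal has room for 60 more but only 50 remain, so it gets 80.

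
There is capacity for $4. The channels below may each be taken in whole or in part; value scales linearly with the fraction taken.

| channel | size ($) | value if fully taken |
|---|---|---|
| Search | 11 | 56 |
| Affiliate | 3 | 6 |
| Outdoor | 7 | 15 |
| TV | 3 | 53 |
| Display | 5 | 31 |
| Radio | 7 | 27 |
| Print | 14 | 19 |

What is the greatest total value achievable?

Sort by value density: TV 53/3≈17.7, Display 31/5≈6.2, Search 56/11≈5.09, Radio 27/7≈3.86, Outdoor 15/7≈2.14, Affiliate 6/3≈2, Print 19/14≈1.36.
Take all of TV (3 $, value 53) ; 1 $ left.
1 $ left: a 1/5 share of Display gives 31×1/5 = 6.2.
Total value = 59.2.

59.2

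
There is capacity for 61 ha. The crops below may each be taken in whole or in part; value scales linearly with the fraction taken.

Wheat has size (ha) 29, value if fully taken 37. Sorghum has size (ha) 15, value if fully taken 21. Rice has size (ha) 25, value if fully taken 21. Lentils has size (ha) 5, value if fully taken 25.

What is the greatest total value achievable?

93.08

Sort by value density: Lentils 25/5≈5, Sorghum 21/15≈1.4, Wheat 37/29≈1.28, Rice 21/25≈0.84.
Lentils: take in full, 5 ha for value 25 ; 56 left.
All 15 ha of Sorghum fit (value 21) ; 41 remain.
Take all of Wheat (29 ha, value 37) ; 12 ha left.
Fill the last 12 ha with part of Rice: 12/25 of it earns 10.08.
Total value = 93.08.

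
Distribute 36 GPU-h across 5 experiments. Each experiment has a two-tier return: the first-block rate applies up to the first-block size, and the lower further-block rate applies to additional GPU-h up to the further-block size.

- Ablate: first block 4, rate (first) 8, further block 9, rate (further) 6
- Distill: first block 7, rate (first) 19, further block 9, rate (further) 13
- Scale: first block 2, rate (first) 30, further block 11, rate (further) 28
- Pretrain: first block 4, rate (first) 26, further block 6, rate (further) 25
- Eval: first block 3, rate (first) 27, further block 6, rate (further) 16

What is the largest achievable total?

Rank every tier by rate: Scale/first 30 > Scale/second 28 > Eval/first 27 > Pretrain/first 26 > Pretrain/second 25 > Distill/first 19 > Eval/second 16 > Distill/second 13 > Ablate/first 8 > Ablate/second 6.
Fill Scale first block (2 at 30) — 34 left.
Fill Scale second block (11 at 28) — 23 left.
Eval/first (27): +3 — 20 left.
Fill Pretrain first block (4 at 26) — 16 left.
Pretrain/second (25): +6 — 10 left.
Distill/first (19): +7 — 3 left.
Eval/second: +3 of 6 at 16; pool empty.
Total = 30×2 + 28×11 + 27×3 + 26×4 + 25×6 + 19×7 + 16×3 = 884.

884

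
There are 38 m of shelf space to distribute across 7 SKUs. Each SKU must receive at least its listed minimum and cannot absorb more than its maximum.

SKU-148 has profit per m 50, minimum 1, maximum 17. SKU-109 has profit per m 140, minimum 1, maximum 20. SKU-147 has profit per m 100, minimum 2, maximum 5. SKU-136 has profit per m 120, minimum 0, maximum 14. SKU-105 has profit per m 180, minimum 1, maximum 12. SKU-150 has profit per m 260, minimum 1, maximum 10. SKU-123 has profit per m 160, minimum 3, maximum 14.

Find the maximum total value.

7070

Meeting every minimum uses 1+1+2+0+1+1+3 = 9 m, leaving 29.
Highest profit per m first: SKU-150 260 > SKU-105 180 > SKU-123 160 > SKU-109 140 > SKU-136 120 > SKU-147 100 > SKU-148 50.
Give SKU-150 9 more to hit its cap of 10 → 20 left.
SKU-105: +11 to 12 (cap) → 9 left.
Only 9 left; SKU-123 takes them to reach 12.
Total = 50×1 + 140×1 + 100×2 + 180×12 + 260×10 + 160×12 = 7070.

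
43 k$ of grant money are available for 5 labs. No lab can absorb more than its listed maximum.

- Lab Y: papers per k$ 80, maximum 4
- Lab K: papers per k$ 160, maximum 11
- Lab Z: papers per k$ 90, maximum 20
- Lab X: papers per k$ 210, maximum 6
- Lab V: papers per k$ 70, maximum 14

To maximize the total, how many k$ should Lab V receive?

Highest papers per k$ first: Lab X 210 > Lab K 160 > Lab Z 90 > Lab Y 80 > Lab V 70.
Lab X takes 6 to reach its cap of 6 → 37 left.
Give Lab K 11 to hit its cap of 11 → 26 left.
Lab Z: +20 to 20 (cap) → 6 left.
Lab Y takes 4 to reach its cap of 4 → 2 left.
Only 2 left; Lab V takes them to reach 2.

2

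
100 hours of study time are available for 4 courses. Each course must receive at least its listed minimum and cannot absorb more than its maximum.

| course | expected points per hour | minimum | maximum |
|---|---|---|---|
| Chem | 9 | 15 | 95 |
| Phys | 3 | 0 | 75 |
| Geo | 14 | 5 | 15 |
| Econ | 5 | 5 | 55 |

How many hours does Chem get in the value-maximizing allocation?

Meeting every minimum uses 15+0+5+5 = 25 hours, leaving 75.
Order the courses by expected points per hour: Geo 14 > Chem 9 > Econ 5 > Phys 3.
Geo: +10 to 15 (cap) — 65 left.
Only 65 left; Chem takes them to reach 80.

80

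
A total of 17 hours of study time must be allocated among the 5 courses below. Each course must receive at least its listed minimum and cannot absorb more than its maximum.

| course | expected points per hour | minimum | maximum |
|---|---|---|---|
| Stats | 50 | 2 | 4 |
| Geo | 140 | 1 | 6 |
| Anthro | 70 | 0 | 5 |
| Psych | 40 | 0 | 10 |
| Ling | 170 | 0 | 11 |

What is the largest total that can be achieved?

Meeting every minimum uses 2+1+0+0+0 = 3 hours, leaving 14.
Order the courses by expected points per hour: Ling 170 > Geo 140 > Anthro 70 > Stats 50 > Psych 40.
Give Ling 11 more to hit its cap of 11 — 3 left.
Geo: +3 (room for 5) → 4. Pool exhausted.
Total = 50×2 + 140×4 + 170×11 = 2530.

2530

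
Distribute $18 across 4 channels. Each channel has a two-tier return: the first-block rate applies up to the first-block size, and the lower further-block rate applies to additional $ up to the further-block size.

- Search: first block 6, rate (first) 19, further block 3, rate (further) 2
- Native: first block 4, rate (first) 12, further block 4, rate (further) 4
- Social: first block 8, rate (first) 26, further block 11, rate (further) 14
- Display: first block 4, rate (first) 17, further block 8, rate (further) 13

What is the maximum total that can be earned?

Treat each block as its own option and order by rate: Social/T1 26 > Search/T1 19 > Display/T1 17 > Social/T2 14 > Display/T2 13 > Native/T1 12 > Native/T2 4 > Search/T2 2.
Fill Social T1 block (8 at 26) — 10 left.
Search T1 at 19: fill all 6 — 4 left.
Display T1 at 17: fill all 4 — 0 left.
Total = 26×8 + 19×6 + 17×4 = 390.

390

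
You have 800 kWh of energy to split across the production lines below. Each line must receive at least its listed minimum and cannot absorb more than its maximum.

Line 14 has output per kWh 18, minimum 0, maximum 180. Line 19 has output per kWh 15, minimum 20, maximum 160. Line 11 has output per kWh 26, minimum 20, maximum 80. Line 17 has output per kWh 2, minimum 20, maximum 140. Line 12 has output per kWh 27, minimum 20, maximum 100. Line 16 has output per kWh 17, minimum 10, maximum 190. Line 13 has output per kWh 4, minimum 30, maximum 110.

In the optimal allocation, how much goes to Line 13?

70

Meeting every minimum uses 0+20+20+20+20+10+30 = 120 kWh, leaving 680.
Rank by output per kWh: Line 12 27 > Line 11 26 > Line 14 18 > Line 16 17 > Line 19 15 > Line 13 4 > Line 17 2.
Line 12: +80 to 100 (cap) → 600 left.
Line 11 takes 60 more to reach its cap of 80 → 540 left.
Line 14 takes 180 more to reach its cap of 180 → 360 left.
Give Line 16 180 more to hit its cap of 190 → 180 left.
Line 19: +140 to 160 (cap) → 40 left.
Only 40 left; Line 13 takes them to reach 70.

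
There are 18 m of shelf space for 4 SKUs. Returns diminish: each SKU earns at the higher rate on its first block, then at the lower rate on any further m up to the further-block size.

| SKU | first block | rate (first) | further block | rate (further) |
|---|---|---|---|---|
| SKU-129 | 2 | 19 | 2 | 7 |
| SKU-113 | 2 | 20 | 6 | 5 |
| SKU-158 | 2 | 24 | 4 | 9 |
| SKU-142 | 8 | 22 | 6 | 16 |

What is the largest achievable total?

366

Rank every tier by rate: SKU-158/tier1 24 > SKU-142/tier1 22 > SKU-113/tier1 20 > SKU-129/tier1 19 > SKU-142/tier2 16 > SKU-158/tier2 9 > SKU-129/tier2 7 > SKU-113/tier2 5.
Fill SKU-158 tier1 block (2 at 24) ; 16 left.
SKU-142/tier1 (22): +8 ; 8 left.
SKU-113 tier1 at 20: fill all 2 ; 6 left.
Fill SKU-129 tier1 block (2 at 19) ; 4 left.
SKU-142/tier2: +4 of 6 at 16; pool empty.
Total = 24×2 + 22×8 + 20×2 + 19×2 + 16×4 = 366.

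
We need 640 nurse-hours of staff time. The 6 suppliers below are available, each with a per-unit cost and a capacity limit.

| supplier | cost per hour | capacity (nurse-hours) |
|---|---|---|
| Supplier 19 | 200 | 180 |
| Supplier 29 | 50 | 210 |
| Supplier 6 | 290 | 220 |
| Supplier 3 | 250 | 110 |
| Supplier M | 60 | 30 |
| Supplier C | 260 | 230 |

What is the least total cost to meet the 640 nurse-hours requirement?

104400

Use suppliers in increasing cost order.
Supplier 29 (50): use full 210 — 430 nurse-hours to go.
Supplier M at 60: take all 30 nurse-hours — 400 still needed.
Supplier 19 at 200: take all 180 nurse-hours — 220 still needed.
Take 110 from Supplier 3 at 250 — need 110 more.
Supplier C at 260: take 110 of its 230 — requirement met.
Supplier 6: unused.
Cost = 210×50 + 30×60 + 180×200 + 110×250 + 110×260 = 104400.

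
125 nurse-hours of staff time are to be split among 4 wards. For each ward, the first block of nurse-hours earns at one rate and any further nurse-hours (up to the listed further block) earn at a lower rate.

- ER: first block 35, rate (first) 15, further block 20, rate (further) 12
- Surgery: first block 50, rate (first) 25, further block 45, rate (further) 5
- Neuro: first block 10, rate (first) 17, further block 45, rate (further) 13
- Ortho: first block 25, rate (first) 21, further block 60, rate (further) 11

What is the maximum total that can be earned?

2535

Rank every tier by rate: Surgery/tier1 25 > Ortho/tier1 21 > Neuro/tier1 17 > ER/tier1 15 > Neuro/tier2 13 > ER/tier2 12 > Ortho/tier2 11 > Surgery/tier2 5.
Surgery/tier1 (25): +50 → 75 left.
Fill Ortho tier1 block (25 at 21) → 50 left.
Neuro tier1 at 17: fill all 10 → 40 left.
ER tier1 at 15: fill all 35 → 5 left.
Neuro/tier2: +5 of 45 at 13; pool empty.
Total = 25×50 + 21×25 + 17×10 + 15×35 + 13×5 = 2535.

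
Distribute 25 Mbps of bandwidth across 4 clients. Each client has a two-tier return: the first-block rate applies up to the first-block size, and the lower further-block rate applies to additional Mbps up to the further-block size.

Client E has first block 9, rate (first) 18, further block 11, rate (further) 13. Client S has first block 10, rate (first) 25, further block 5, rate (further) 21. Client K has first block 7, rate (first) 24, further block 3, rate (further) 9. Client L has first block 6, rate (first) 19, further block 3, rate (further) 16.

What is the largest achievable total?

580

Order all 8 blocks by rate: Client S/first 25 > Client K/first 24 > Client S/second 21 > Client L/first 19 > Client E/first 18 > Client L/second 16 > Client E/second 13 > Client K/second 9.
Fill Client S first block (10 at 25) — 15 left.
Client K first at 24: fill all 7 — 8 left.
Fill Client S second block (5 at 21) — 3 left.
3 remain; put them into Client L first at 19.
Total = 25×10 + 24×7 + 21×5 + 19×3 = 580.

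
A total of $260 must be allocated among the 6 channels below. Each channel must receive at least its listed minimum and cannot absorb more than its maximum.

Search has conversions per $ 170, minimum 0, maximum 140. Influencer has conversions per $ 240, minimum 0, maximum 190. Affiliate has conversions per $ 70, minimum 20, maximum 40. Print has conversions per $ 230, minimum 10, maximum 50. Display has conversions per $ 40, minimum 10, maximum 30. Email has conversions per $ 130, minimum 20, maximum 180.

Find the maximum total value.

54600

Meeting every minimum uses 0+0+20+10+10+20 = 60 $, leaving 200.
Order the channels by conversions per $: Influencer 240 > Print 230 > Search 170 > Email 130 > Affiliate 70 > Display 40.
Influencer: +190 to 190 (cap) → 10 left.
Print has room for 40 more but only 10 remain, so it gets 20.
Total = 240×190 + 70×20 + 230×20 + 40×10 + 130×20 = 54600.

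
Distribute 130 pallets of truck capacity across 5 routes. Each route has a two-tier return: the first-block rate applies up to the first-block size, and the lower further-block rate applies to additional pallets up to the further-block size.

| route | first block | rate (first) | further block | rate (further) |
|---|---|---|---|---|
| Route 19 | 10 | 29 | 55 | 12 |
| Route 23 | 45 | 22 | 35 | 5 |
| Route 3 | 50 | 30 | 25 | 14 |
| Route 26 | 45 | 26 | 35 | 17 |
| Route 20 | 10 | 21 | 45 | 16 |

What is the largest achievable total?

Treat each block as its own option and order by rate: Route 3/first 30 > Route 19/first 29 > Route 26/first 26 > Route 23/first 22 > Route 20/first 21 > Route 26/second 17 > Route 20/second 16 > Route 3/second 14 > Route 19/second 12 > Route 23/second 5.
Fill Route 3 first block (50 at 30) → 80 left.
Fill Route 19 first block (10 at 29) → 70 left.
Route 26 first at 26: fill all 45 → 25 left.
Route 23/first: +25 of 45 at 22; pool empty.
Total = 30×50 + 29×10 + 26×45 + 22×25 = 3510.

3510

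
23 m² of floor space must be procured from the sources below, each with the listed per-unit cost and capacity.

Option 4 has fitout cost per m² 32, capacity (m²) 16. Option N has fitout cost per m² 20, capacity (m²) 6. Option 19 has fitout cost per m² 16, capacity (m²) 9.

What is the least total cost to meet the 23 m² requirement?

520

Use sources in increasing cost order.
Take 9 from Option 19 at 16 → need 14 more.
Option N (20): use full 6 → 8 m² to go.
Take 8 from Option 4 at 32 to finish.
Cost = 9×16 + 6×20 + 8×32 = 520.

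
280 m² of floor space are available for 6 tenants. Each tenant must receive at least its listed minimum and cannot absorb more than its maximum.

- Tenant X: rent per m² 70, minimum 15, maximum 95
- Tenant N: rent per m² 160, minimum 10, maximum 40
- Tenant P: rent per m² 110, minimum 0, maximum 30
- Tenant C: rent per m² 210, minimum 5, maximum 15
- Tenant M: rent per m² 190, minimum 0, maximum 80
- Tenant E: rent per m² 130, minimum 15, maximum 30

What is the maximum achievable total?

37900

Meeting every minimum uses 15+10+0+5+0+15 = 45 m², leaving 235.
Highest rent per m² first: Tenant C 210 > Tenant M 190 > Tenant N 160 > Tenant E 130 > Tenant P 110 > Tenant X 70.
Give Tenant C 10 more to hit its cap of 15 ; 225 left.
Tenant M: +80 to 80 (cap) ; 145 left.
Tenant N: +30 to 40 (cap) ; 115 left.
Tenant E takes 15 more to reach its cap of 30 ; 100 left.
Tenant P takes 30 more to reach its cap of 30 ; 70 left.
Tenant X has room for 80 more but only 70 remain, so it gets 85.
Total = 70×85 + 160×40 + 110×30 + 210×15 + 190×80 + 130×30 = 37900.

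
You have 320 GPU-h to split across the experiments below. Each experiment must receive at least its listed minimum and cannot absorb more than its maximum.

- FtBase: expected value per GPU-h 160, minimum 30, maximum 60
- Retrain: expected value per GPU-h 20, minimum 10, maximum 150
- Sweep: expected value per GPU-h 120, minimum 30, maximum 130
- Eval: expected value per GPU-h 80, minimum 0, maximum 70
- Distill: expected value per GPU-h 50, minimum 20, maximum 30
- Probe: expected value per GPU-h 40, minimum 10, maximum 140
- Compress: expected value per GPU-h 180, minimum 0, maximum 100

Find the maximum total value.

43600

Meeting every minimum uses 30+10+30+0+20+10+0 = 100 GPU-h, leaving 220.
Highest expected value per GPU-h first: Compress 180 > FtBase 160 > Sweep 120 > Eval 80 > Distill 50 > Probe 40 > Retrain 20.
Compress: +100 to 100 (cap) ; 120 left.
Give FtBase 30 more to hit its cap of 60 ; 90 left.
Sweep has room for 100 more but only 90 remain, so it gets 120.
Total = 160×60 + 20×10 + 120×120 + 50×20 + 40×10 + 180×100 = 43600.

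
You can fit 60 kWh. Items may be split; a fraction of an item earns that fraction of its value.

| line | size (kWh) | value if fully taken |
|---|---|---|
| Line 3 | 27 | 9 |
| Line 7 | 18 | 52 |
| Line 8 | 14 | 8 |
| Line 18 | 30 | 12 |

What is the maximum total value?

Rank by value-to-size ratio: Line 7 52/18≈2.89, Line 8 8/14≈0.571, Line 18 12/30≈0.4, Line 3 9/27≈0.333.
All 18 kWh of Line 7 fit (value 52) ; 42 remain.
Line 8: take in full, 14 kWh for value 8 ; 28 left.
28 kWh left: a 28/30 share of Line 18 gives 12×28/30 = 11.2.
Total value = 71.2.

71.2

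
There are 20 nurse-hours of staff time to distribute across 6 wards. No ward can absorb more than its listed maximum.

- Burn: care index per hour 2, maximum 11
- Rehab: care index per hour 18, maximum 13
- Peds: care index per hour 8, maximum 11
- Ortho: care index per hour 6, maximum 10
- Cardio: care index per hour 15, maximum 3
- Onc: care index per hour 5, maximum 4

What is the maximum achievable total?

Order the wards by care index per hour: Rehab 18 > Cardio 15 > Peds 8 > Ortho 6 > Onc 5 > Burn 2.
Give Rehab 13 to hit its cap of 13 — 7 left.
Give Cardio 3 to hit its cap of 3 — 4 left.
Only 4 left; Peds takes them to reach 4.
Total = 18×13 + 8×4 + 15×3 = 311.

311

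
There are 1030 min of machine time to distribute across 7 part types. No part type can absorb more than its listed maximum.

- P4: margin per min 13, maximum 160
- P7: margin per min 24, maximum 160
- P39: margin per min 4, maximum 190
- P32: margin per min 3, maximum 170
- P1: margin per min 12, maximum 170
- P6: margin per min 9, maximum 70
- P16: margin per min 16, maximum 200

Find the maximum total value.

12790

Rank by margin per min: P7 24 > P16 16 > P4 13 > P1 12 > P6 9 > P39 4 > P32 3.
Give P7 160 to hit its cap of 160 ; 870 left.
Give P16 200 to hit its cap of 200 ; 670 left.
Give P4 160 to hit its cap of 160 ; 510 left.
P1: +170 to 170 (cap) ; 340 left.
P6: +70 to 70 (cap) ; 270 left.
P39: +190 to 190 (cap) ; 80 left.
P32 has room for 170 but only 80 remain, so it gets 80.
Total = 13×160 + 24×160 + 4×190 + 3×80 + 12×170 + 9×70 + 16×200 = 12790.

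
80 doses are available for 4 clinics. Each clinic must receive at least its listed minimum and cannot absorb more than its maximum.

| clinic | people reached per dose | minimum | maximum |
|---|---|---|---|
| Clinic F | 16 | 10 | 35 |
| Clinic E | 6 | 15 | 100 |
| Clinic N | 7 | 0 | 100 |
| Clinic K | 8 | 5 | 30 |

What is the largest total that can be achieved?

890

Meeting every minimum uses 10+15+0+5 = 30 doses, leaving 50.
Order the clinics by people reached per dose: Clinic F 16 > Clinic K 8 > Clinic N 7 > Clinic E 6.
Give Clinic F 25 more to hit its cap of 35 — 25 left.
Clinic K: +25 to 30 (cap) — 0 left.
Total = 16×35 + 6×15 + 8×30 = 890.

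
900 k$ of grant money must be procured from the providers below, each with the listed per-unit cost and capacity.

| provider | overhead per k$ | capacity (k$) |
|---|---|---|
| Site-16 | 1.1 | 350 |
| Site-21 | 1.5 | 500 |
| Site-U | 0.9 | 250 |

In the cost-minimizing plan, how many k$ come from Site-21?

300

Use providers in increasing cost order.
Site-U (0.9): use full 250 ; 650 k$ to go.
Take 350 from Site-16 at 1.1 ; need 300 more.
Take 300 from Site-21 at 1.5 to finish.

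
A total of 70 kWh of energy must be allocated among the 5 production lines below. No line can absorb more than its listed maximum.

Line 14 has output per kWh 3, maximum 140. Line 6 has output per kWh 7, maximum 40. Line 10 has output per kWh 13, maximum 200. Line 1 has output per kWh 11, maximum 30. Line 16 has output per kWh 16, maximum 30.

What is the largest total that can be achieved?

Order the production lines by output per kWh: Line 16 16 > Line 10 13 > Line 1 11 > Line 6 7 > Line 14 3.
Line 16 takes 30 to reach its cap of 30 → 40 left.
Line 10: +40 (room for 200) → 40. Pool exhausted.
Total = 13×40 + 16×30 = 1000.

1000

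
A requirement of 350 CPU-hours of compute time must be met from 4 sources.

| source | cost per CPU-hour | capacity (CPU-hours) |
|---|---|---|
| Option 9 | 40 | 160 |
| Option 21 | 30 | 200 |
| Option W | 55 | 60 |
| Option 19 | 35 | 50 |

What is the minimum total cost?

11750

Fill from the cheapest source first.
Option 21 (30): use full 200 — 150 CPU-hours to go.
Take 50 from Option 19 at 35 — need 100 more.
Option 9 (40): take the remaining 100 — done.
Option W: unused.
Cost = 200×30 + 50×35 + 100×40 = 11750.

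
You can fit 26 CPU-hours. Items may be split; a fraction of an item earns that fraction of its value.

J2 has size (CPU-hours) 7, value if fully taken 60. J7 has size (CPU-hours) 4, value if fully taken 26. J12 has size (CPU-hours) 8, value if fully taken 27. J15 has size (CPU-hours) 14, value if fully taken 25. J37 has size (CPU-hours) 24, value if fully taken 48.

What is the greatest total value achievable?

127

Rank by value-to-size ratio: J2 60/7≈8.57, J7 26/4≈6.5, J12 27/8≈3.38, J37 48/24≈2, J15 25/14≈1.79.
Take all of J2 (7 CPU-hours, value 60) → 19 CPU-hours left.
Take all of J7 (4 CPU-hours, value 26) → 15 CPU-hours left.
All 8 CPU-hours of J12 fit (value 27) → 7 remain.
Only 7 CPU-hours remain; take 7/24 of J37 for value 48×7/24 = 14.
Total value = 127.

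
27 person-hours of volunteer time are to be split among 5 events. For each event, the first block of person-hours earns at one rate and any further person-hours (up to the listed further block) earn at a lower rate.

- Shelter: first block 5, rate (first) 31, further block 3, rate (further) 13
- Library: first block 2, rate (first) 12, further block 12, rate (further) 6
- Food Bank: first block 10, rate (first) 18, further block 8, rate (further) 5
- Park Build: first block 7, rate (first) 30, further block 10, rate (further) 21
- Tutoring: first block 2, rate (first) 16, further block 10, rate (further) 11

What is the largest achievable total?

Order all 10 blocks by rate: Shelter/T1 31 > Park Build/T1 30 > Park Build/T2 21 > Food Bank/T1 18 > Tutoring/T1 16 > Shelter/T2 13 > Library/T1 12 > Tutoring/T2 11 > Library/T2 6 > Food Bank/T2 5.
Shelter/T1 (31): +5 ; 22 left.
Park Build/T1 (30): +7 ; 15 left.
Park Build/T2 (21): +10 ; 5 left.
5 remain; put them into Food Bank T1 at 18.
Total = 31×5 + 30×7 + 21×10 + 18×5 = 665.

665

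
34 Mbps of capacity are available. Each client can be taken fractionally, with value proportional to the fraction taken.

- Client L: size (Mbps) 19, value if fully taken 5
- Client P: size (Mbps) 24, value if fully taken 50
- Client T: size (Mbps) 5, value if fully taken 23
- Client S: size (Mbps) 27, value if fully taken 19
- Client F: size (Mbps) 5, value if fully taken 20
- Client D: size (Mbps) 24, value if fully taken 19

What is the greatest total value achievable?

Rank by value-to-size ratio: Client T 23/5≈4.6, Client F 20/5≈4, Client P 50/24≈2.08, Client D 19/24≈0.792, Client S 19/27≈0.704, Client L 5/19≈0.263.
Client T: take in full, 5 Mbps for value 23 — 29 left.
Take all of Client F (5 Mbps, value 20) — 24 Mbps left.
Take all of Client P (24 Mbps, value 50) — 0 Mbps left.
Total value = 93.

93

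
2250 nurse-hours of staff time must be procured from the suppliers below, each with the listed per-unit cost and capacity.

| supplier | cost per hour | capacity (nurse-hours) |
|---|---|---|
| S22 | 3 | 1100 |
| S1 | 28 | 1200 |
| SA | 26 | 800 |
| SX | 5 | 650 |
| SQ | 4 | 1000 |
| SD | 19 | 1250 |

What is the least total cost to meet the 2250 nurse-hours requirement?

Cheapest first:
S22 (3): use full 1100 ; 1150 nurse-hours to go.
SQ at 4: take all 1000 nurse-hours ; 150 still needed.
SX (5): take the remaining 150 ; done.
SD, SA, S1: unused.
Cost = 1100×3 + 1000×4 + 150×5 = 8050.

8050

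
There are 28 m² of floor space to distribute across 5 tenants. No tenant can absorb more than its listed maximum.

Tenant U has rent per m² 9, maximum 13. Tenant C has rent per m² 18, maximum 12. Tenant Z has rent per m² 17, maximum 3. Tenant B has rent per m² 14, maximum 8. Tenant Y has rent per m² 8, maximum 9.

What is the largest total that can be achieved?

424

Rank by rent per m²: Tenant C 18 > Tenant Z 17 > Tenant B 14 > Tenant U 9 > Tenant Y 8.
Tenant C: +12 to 12 (cap) ; 16 left.
Give Tenant Z 3 to hit its cap of 3 ; 13 left.
Tenant B: +8 to 8 (cap) ; 5 left.
Tenant U: +5 (room for 13) → 5. Pool exhausted.
Total = 9×5 + 18×12 + 17×3 + 14×8 = 424.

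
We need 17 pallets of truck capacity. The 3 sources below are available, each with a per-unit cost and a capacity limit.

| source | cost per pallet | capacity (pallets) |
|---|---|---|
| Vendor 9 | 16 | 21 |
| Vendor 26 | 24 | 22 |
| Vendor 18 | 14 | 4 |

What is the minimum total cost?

Cheapest first:
Vendor 18 (14): use full 4 → 13 pallets to go.
Take 13 from Vendor 9 at 16 to finish.
Vendor 26: unused.
Cost = 4×14 + 13×16 = 264.

264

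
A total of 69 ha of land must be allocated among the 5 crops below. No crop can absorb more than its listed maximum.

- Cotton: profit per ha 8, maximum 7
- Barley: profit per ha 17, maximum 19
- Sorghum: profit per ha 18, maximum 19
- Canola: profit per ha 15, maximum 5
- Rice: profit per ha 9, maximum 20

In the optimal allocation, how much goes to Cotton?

6

Highest profit per ha first: Sorghum 18 > Barley 17 > Canola 15 > Rice 9 > Cotton 8.
Give Sorghum 19 to hit its cap of 19 ; 50 left.
Barley: +19 to 19 (cap) ; 31 left.
Give Canola 5 to hit its cap of 5 ; 26 left.
Give Rice 20 to hit its cap of 20 ; 6 left.
Cotton: +6 (room for 7) → 6. Pool exhausted.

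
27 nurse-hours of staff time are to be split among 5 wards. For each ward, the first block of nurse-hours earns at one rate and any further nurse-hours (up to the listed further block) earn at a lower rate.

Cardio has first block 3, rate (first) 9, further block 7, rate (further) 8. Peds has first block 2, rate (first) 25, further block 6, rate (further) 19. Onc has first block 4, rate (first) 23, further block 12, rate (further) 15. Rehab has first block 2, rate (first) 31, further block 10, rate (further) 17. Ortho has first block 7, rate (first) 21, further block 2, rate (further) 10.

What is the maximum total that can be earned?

Rank every tier by rate: Rehab/T1 31 > Peds/T1 25 > Onc/T1 23 > Ortho/T1 21 > Peds/T2 19 > Rehab/T2 17 > Onc/T2 15 > Ortho/T2 10 > Cardio/T1 9 > Cardio/T2 8.
Fill Rehab T1 block (2 at 31) → 25 left.
Peds/T1 (25): +2 → 23 left.
Onc/T1 (23): +4 → 19 left.
Fill Ortho T1 block (7 at 21) → 12 left.
Fill Peds T2 block (6 at 19) → 6 left.
6 remain; put them into Rehab T2 at 17.
Total = 31×2 + 25×2 + 23×4 + 21×7 + 19×6 + 17×6 = 567.

567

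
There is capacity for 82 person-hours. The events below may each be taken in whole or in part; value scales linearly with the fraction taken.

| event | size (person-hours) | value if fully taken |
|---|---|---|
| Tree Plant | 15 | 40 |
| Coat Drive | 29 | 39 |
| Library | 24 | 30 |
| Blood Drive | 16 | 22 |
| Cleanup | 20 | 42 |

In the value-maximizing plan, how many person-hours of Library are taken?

Rank by value-to-size ratio: Tree Plant 40/15≈2.67, Cleanup 42/20≈2.1, Blood Drive 22/16≈1.38, Coat Drive 39/29≈1.34, Library 30/24≈1.25.
Tree Plant: take in full, 15 person-hours for value 40 ; 67 left.
Cleanup: take in full, 20 person-hours for value 42 ; 47 left.
Blood Drive: take in full, 16 person-hours for value 22 ; 31 left.
Take all of Coat Drive (29 person-hours, value 39) ; 2 person-hours left.
Only 2 person-hours remain; take 2/24 of Library for value 30×2/24 = 2.5.

2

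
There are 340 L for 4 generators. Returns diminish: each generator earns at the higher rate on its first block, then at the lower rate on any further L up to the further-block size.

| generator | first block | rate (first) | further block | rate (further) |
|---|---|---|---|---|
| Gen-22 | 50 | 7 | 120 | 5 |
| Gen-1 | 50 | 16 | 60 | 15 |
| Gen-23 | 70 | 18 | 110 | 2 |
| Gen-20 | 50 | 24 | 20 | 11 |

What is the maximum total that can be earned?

4930

Treat each block as its own option and order by rate: Gen-20/T1 24 > Gen-23/T1 18 > Gen-1/T1 16 > Gen-1/T2 15 > Gen-20/T2 11 > Gen-22/T1 7 > Gen-22/T2 5 > Gen-23/T2 2.
Gen-20 T1 at 24: fill all 50 → 290 left.
Fill Gen-23 T1 block (70 at 18) → 220 left.
Fill Gen-1 T1 block (50 at 16) → 170 left.
Fill Gen-1 T2 block (60 at 15) → 110 left.
Fill Gen-20 T2 block (20 at 11) → 90 left.
Fill Gen-22 T1 block (50 at 7) → 40 left.
Gen-22/T2: +40 of 120 at 5; pool empty.
Total = 24×50 + 18×70 + 16×50 + 15×60 + 11×20 + 7×50 + 5×40 = 4930.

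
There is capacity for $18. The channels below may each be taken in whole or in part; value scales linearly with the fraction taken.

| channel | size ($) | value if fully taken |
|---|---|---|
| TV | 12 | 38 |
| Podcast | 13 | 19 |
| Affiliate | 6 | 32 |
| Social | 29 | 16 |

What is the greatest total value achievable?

Best value per unit of size first: Affiliate 32/6≈5.33, TV 38/12≈3.17, Podcast 19/13≈1.46, Social 16/29≈0.552.
Take all of Affiliate (6 $, value 32) → 12 $ left.
Take all of TV (12 $, value 38) → 0 $ left.
Total value = 70.

70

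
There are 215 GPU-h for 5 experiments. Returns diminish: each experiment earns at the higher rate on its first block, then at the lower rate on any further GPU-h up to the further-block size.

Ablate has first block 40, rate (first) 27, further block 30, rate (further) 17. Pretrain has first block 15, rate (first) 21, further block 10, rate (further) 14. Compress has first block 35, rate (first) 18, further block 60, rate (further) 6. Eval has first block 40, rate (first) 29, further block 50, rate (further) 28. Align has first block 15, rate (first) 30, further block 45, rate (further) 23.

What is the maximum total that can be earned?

5620

Rank every tier by rate: Align/first 30 > Eval/first 29 > Eval/second 28 > Ablate/first 27 > Align/second 23 > Pretrain/first 21 > Compress/first 18 > Ablate/second 17 > Pretrain/second 14 > Compress/second 6.
Fill Align first block (15 at 30) — 200 left.
Eval first at 29: fill all 40 — 160 left.
Fill Eval second block (50 at 28) — 110 left.
Ablate first at 27: fill all 40 — 70 left.
Fill Align second block (45 at 23) — 25 left.
Pretrain first at 21: fill all 15 — 10 left.
10 remain; put them into Compress first at 18.
Total = 30×15 + 29×40 + 28×50 + 27×40 + 23×45 + 21×15 + 18×10 = 5620.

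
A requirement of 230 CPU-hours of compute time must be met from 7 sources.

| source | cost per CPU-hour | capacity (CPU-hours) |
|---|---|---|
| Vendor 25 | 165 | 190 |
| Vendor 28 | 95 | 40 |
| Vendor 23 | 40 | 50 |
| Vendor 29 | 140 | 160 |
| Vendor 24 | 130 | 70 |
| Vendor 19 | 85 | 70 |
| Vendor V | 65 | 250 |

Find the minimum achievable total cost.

13700

Fill from the cheapest source first.
Vendor 23 (40): use full 50 → 180 CPU-hours to go.
Vendor V (65): take the remaining 180 → done.
Vendor 19, Vendor 28, Vendor 24, Vendor 29, Vendor 25: unused.
Cost = 50×40 + 180×65 = 13700.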